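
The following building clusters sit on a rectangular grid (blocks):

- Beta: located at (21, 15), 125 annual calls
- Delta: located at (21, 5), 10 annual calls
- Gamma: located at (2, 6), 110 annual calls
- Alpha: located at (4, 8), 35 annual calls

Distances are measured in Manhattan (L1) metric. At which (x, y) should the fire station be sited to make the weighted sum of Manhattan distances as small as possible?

Manhattan distance separates: Σwᵢ(|x−xᵢ|+|y−yᵢ|) = Σwᵢ|x−xᵢ| + Σwᵢ|y−yᵢ|, so x and y are optimised independently as 1-D weighted medians.
Total weight W = 280; half = 140.
x-coordinate, sorted with cumulative weight:
  x=2 (Gamma, w=110) cum 110
  x=4 (Alpha, w=35) cum 145  ← median
  x=21 (Beta, w=125) cum 270
  x=21 (Delta, w=10) cum 280
⇒ x* = 4
y-coordinate, sorted with cumulative weight:
  y=5 (Delta, w=10) cum 10
  y=6 (Gamma, w=110) cum 120
  y=8 (Alpha, w=35) cum 155  ← median
  y=15 (Beta, w=125) cum 280
⇒ y* = 8

(4, 8)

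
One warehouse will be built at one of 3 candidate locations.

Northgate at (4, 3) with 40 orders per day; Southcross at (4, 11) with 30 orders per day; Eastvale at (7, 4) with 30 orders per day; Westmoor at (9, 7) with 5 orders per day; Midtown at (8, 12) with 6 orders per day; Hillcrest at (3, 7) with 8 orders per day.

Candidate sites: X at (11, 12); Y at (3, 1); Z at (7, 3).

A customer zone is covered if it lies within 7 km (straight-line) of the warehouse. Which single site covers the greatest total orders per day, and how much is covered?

Z, covering 83

Coverage radius r = 7 km; a point is covered iff (Δx)²+(Δy)² ≤ 7² = 49.
  X (11, 12): covers {Westmoor, Midtown} → 11
  Y (3, 1): covers {Northgate, Eastvale, Hillcrest} → 78
  Z (7, 3): covers {Northgate, Eastvale, Westmoor, Hillcrest} → 83
Maximum coverage at Z: 83 orders per day.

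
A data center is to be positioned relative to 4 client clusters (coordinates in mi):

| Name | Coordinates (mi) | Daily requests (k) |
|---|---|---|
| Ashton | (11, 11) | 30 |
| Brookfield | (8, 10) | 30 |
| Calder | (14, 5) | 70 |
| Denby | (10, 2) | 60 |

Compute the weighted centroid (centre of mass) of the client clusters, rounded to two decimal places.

(11.32, 5.79)

The minimiser of Σwᵢ‖p−pᵢ‖² is the weighted centroid p* = (Σwᵢpᵢ)/(Σwᵢ).
Σwᵢ = 190.
Σwᵢxᵢ = 30·11 + 30·8 + 70·14 + 60·10 = 2150.
Σwᵢyᵢ = 30·11 + 30·10 + 70·5 + 60·2 = 1100.
x* = 2150/190 = 11.32, y* = 1100/190 = 5.79.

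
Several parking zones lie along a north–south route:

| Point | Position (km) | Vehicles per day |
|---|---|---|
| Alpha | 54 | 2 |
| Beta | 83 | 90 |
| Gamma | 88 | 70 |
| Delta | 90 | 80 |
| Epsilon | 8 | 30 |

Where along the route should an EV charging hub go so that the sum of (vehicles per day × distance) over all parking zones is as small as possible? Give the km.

x = 88

For a sum of weighted absolute distances on a line, the optimum is the weighted median (not the mean). Total weight W = 272; half-weight = 136.
Sort by position and accumulate weight:
  km 8 (Epsilon, w=30) → cum 30
  km 54 (Alpha, w=2) → cum 32
  km 83 (Beta, w=90) → cum 122
  km 88 (Gamma, w=70) → cum 192  ≥ 136 → median here
  km 90 (Delta, w=80) → cum 272
Optimal location: km 88.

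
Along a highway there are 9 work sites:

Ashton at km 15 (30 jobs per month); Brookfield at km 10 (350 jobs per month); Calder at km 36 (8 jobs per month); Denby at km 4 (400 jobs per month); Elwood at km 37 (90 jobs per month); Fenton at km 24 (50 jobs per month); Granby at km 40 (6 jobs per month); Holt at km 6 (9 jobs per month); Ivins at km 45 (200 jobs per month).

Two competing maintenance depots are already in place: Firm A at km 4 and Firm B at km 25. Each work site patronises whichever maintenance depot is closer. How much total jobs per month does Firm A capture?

759

The indifferent point is the midpoint (4+25)/2 = 14.5; work sites left of it (closer to Firm A at 4) go to Firm A, those right go to Firm B.
  Denby at 4 (w=400) → Firm A
  Holt at 6 (w=9) → Firm A
  Brookfield at 10 (w=350) → Firm A
  Ashton at 15 (w=30) → Firm B
  Fenton at 24 (w=50) → Firm B
  Calder at 36 (w=8) → Firm B
  Elwood at 37 (w=90) → Firm B
  Granby at 40 (w=6) → Firm B
  Ivins at 45 (w=200) → Firm B
Firm A captures 759; Firm B captures 384.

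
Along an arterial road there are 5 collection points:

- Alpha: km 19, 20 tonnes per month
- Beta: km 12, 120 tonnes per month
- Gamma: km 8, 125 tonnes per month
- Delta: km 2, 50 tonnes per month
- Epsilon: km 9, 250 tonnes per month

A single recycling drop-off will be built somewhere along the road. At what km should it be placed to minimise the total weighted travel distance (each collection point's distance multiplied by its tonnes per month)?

For a sum of weighted absolute distances on a line, the optimum is the weighted median (not the mean). Total weight W = 565; half-weight = 282.5.
Sort by position and accumulate weight:
  km 2 (Delta, w=50) → cum 50
  km 8 (Gamma, w=125) → cum 175
  km 9 (Epsilon, w=250) → cum 425  ≥ 282.5 → median here
  km 12 (Beta, w=120) → cum 545
  km 19 (Alpha, w=20) → cum 565
Optimal location: km 9.

x = 9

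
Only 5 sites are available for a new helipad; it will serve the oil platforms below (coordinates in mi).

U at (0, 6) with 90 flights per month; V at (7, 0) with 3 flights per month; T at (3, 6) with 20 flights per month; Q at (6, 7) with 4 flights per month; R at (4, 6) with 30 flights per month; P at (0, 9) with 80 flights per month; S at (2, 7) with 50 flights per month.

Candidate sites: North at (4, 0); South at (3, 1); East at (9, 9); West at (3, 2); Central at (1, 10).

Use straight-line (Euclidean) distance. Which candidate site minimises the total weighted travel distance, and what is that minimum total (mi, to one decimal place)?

Central, total 940.1 mi

Total weighted distance at each candidate:
  North (4, 0): total = 2140.7
  South (3, 1): total = 1804.6
  East (9, 9): total = 2289.0
  West (3, 2): total = 1554.6
  Central (1, 10): total = 940.1
Minimum is at Central with total 940.1 mi.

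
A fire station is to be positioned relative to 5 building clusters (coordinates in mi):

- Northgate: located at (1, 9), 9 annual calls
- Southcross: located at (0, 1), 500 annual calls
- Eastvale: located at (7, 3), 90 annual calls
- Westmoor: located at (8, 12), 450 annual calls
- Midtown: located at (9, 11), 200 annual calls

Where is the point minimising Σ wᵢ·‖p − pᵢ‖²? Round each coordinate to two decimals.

(4.84, 6.77)

The minimiser of Σwᵢ‖p−pᵢ‖² is the weighted centroid p* = (Σwᵢpᵢ)/(Σwᵢ).
Σwᵢ = 1249.
Σwᵢxᵢ = 9·1 + 500·0 + 90·7 + 450·8 + 200·9 = 6039.
Σwᵢyᵢ = 9·9 + 500·1 + 90·3 + 450·12 + 200·11 = 8451.
x* = 6039/1249 = 4.84, y* = 8451/1249 = 6.77.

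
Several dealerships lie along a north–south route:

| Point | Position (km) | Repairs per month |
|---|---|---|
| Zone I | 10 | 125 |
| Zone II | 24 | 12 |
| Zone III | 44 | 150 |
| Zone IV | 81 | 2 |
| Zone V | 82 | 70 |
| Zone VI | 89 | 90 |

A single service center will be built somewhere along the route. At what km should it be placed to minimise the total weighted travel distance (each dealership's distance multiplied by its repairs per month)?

For a sum of weighted absolute distances on a line, the optimum is the weighted median (not the mean). Total weight W = 449; half-weight = 224.5.
Sort by position and accumulate weight:
  km 10 (Zone I, w=125) → cum 125
  km 24 (Zone II, w=12) → cum 137
  km 44 (Zone III, w=150) → cum 287  ≥ 224.5 → median here
  km 81 (Zone IV, w=2) → cum 289
  km 82 (Zone V, w=70) → cum 359
  km 89 (Zone VI, w=90) → cum 449
Optimal location: km 44.

x = 44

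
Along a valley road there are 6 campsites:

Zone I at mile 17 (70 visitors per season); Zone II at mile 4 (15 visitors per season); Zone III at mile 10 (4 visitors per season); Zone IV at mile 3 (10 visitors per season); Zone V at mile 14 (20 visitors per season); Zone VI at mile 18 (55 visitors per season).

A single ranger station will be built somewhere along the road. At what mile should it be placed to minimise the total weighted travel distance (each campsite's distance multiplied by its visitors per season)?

For a sum of weighted absolute distances on a line, the optimum is the weighted median (not the mean). Total weight W = 174; half-weight = 87.
Sort by position and accumulate weight:
  mile 3 (Zone IV, w=10) → cum 10
  mile 4 (Zone II, w=15) → cum 25
  mile 10 (Zone III, w=4) → cum 29
  mile 14 (Zone V, w=20) → cum 49
  mile 17 (Zone I, w=70) → cum 119  ≥ 87 → median here
  mile 18 (Zone VI, w=55) → cum 174
Optimal location: mile 17.

x = 17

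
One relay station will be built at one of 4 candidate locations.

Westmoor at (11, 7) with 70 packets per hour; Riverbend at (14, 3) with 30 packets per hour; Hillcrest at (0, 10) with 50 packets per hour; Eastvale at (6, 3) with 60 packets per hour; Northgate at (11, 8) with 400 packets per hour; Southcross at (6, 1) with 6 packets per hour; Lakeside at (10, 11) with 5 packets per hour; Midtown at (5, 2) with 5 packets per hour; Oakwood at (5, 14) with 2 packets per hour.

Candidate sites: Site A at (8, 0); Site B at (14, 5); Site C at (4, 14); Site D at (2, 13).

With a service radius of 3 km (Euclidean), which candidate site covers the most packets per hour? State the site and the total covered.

Coverage radius r = 3 km; a point is covered iff (Δx)²+(Δy)² ≤ 3² = 9.
  Site A (8, 0): covers {Southcross} → 6
  Site B (14, 5): covers {Riverbend} → 30
  Site C (4, 14): covers {Oakwood} → 2
  Site D (2, 13): covers {none} → 0
Maximum coverage at Site B: 30 packets per hour.

Site B, covering 30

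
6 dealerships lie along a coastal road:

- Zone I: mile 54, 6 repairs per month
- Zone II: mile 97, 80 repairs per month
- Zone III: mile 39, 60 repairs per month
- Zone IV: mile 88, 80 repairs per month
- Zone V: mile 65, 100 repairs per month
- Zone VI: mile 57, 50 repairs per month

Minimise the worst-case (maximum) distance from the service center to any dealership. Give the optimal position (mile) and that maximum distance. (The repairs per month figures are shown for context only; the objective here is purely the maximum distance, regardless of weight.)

The 1-center on a line is the midpoint of the two extreme points: leftmost at 39, rightmost at 97.
Optimal location = (39 + 97)/2 = 68; maximum distance = (97 − 39)/2 = 29.

location 68, max distance 29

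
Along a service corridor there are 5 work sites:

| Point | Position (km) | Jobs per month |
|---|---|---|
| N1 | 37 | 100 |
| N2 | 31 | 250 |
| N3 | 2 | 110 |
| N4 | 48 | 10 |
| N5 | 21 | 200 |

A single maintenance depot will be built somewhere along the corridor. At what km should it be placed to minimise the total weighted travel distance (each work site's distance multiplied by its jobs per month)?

For a sum of weighted absolute distances on a line, the optimum is the weighted median (not the mean). Total weight W = 670; half-weight = 335.
Sort by position and accumulate weight:
  km 2 (N3, w=110) → cum 110
  km 21 (N5, w=200) → cum 310
  km 31 (N2, w=250) → cum 560  ≥ 335 → median here
  km 37 (N1, w=100) → cum 660
  km 48 (N4, w=10) → cum 670
Optimal location: km 31.

x = 31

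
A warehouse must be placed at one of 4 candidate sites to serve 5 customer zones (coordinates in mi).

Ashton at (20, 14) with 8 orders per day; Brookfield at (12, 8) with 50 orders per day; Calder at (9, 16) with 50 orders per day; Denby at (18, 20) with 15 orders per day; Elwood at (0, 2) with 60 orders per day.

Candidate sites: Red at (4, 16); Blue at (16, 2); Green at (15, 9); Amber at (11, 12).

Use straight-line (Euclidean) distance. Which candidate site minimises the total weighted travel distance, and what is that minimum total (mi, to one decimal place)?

Amber, total 1554.9 mi

Total weighted distance at each candidate:
  Red (4, 16): total = 2036.7
  Blue (16, 2): total = 2476.0
  Green (15, 9): total = 1839.9
  Amber (11, 12): total = 1554.9
Minimum is at Amber with total 1554.9 mi.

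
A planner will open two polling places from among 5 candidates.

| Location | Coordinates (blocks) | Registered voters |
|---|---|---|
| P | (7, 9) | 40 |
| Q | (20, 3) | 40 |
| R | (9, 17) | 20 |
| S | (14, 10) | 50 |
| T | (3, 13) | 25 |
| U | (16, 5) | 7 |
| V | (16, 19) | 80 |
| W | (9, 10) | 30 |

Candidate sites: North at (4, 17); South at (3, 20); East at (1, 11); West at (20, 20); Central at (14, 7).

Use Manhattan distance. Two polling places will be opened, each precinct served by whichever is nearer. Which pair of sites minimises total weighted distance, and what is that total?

{West, Central}, total 2283

Evaluate every pair (each demand assigned to the nearer of the two):
  {West, Central}: total = 2283
  {North, Central}: total = 2523
  {East, Central}: total = 2638
  {South, Central}: total = 2653
  {East, West}: total = 2883
  {North, West}: total = 3038
  {South, West}: total = 3448
  {North, East}: total = 3837
  {South, East}: total = 3917
  {North, South}: total = 4363
Best pair: {West, Central} with total 2283.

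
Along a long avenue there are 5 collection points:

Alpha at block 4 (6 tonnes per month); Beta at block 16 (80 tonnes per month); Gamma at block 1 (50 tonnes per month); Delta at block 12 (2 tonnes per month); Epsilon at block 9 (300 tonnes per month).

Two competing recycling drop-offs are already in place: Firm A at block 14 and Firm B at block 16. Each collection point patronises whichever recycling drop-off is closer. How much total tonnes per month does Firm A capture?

358

The indifferent point is the midpoint (14+16)/2 = 15; collection points left of it (closer to Firm A at 14) go to Firm A, those right go to Firm B.
  Gamma at 1 (w=50) → Firm A
  Alpha at 4 (w=6) → Firm A
  Epsilon at 9 (w=300) → Firm A
  Delta at 12 (w=2) → Firm A
  Beta at 16 (w=80) → Firm B
Firm A captures 358; Firm B captures 80.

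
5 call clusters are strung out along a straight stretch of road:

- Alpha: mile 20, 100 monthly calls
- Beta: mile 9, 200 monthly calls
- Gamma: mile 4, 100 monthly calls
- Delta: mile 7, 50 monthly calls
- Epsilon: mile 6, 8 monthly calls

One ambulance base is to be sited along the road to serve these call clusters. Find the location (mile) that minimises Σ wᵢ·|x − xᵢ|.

For a sum of weighted absolute distances on a line, the optimum is the weighted median (not the mean). Total weight W = 458; half-weight = 229.
Sort by position and accumulate weight:
  mile 4 (Gamma, w=100) → cum 100
  mile 6 (Epsilon, w=8) → cum 108
  mile 7 (Delta, w=50) → cum 158
  mile 9 (Beta, w=200) → cum 358  ≥ 229 → median here
  mile 20 (Alpha, w=100) → cum 458
Optimal location: mile 9.

x = 9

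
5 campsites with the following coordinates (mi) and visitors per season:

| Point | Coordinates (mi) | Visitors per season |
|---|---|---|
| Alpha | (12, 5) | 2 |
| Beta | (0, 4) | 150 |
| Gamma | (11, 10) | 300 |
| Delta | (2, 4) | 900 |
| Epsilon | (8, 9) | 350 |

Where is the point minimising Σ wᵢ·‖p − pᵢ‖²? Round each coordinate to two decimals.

(4.66, 6.09)

The minimiser of Σwᵢ‖p−pᵢ‖² is the weighted centroid p* = (Σwᵢpᵢ)/(Σwᵢ).
Σwᵢ = 1702.
Σwᵢxᵢ = 2·12 + 150·0 + 300·11 + 900·2 + 350·8 = 7924.
Σwᵢyᵢ = 2·5 + 150·4 + 300·10 + 900·4 + 350·9 = 10360.
x* = 7924/1702 = 4.66, y* = 10360/1702 = 6.09.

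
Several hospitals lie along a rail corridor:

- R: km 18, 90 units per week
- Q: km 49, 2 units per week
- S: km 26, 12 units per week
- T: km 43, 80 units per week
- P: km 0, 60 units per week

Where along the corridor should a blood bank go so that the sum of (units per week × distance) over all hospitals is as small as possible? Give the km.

For a sum of weighted absolute distances on a line, the optimum is the weighted median (not the mean). Total weight W = 244; half-weight = 122.
Sort by position and accumulate weight:
  km 0 (P, w=60) → cum 60
  km 18 (R, w=90) → cum 150  ≥ 122 → median here
  km 26 (S, w=12) → cum 162
  km 43 (T, w=80) → cum 242
  km 49 (Q, w=2) → cum 244
Optimal location: km 18.

x = 18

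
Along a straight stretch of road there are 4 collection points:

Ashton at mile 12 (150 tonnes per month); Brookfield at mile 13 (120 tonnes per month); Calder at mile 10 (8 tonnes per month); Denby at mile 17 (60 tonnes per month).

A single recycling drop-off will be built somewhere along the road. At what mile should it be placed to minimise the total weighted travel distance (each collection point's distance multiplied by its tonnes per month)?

x = 13

For a sum of weighted absolute distances on a line, the optimum is the weighted median (not the mean). Total weight W = 338; half-weight = 169.
Sort by position and accumulate weight:
  mile 10 (Calder, w=8) → cum 8
  mile 12 (Ashton, w=150) → cum 158
  mile 13 (Brookfield, w=120) → cum 278  ≥ 169 → median here
  mile 17 (Denby, w=60) → cum 338
Optimal location: mile 13.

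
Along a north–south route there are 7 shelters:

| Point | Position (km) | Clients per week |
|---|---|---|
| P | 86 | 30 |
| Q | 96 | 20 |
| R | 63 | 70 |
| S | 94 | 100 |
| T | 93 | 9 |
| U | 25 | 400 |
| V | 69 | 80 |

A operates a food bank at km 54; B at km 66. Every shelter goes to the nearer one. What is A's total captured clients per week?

400

The indifferent point is the midpoint (54+66)/2 = 60; shelters left of it (closer to A at 54) go to A, those right go to B.
  U at 25 (w=400) → A
  R at 63 (w=70) → B
  V at 69 (w=80) → B
  P at 86 (w=30) → B
  T at 93 (w=9) → B
  S at 94 (w=100) → B
  Q at 96 (w=20) → B
A captures 400; B captures 309.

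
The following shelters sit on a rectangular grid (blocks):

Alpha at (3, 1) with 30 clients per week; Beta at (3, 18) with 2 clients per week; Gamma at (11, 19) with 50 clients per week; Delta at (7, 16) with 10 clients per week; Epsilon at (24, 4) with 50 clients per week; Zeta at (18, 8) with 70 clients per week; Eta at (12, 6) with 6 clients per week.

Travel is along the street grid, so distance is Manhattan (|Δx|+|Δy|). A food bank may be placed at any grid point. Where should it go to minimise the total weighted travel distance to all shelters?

(18, 8)

Manhattan distance separates: Σwᵢ(|x−xᵢ|+|y−yᵢ|) = Σwᵢ|x−xᵢ| + Σwᵢ|y−yᵢ|, so x and y are optimised independently as 1-D weighted medians.
Total weight W = 218; half = 109.
x-coordinate, sorted with cumulative weight:
  x=3 (Alpha, w=30) cum 30
  x=3 (Beta, w=2) cum 32
  x=7 (Delta, w=10) cum 42
  x=11 (Gamma, w=50) cum 92
  x=12 (Eta, w=6) cum 98
  x=18 (Zeta, w=70) cum 168  ← median
  x=24 (Epsilon, w=50) cum 218
⇒ x* = 18
y-coordinate, sorted with cumulative weight:
  y=1 (Alpha, w=30) cum 30
  y=4 (Epsilon, w=50) cum 80
  y=6 (Eta, w=6) cum 86
  y=8 (Zeta, w=70) cum 156  ← median
  y=16 (Delta, w=10) cum 166
  y=18 (Beta, w=2) cum 168
  y=19 (Gamma, w=50) cum 218
⇒ y* = 8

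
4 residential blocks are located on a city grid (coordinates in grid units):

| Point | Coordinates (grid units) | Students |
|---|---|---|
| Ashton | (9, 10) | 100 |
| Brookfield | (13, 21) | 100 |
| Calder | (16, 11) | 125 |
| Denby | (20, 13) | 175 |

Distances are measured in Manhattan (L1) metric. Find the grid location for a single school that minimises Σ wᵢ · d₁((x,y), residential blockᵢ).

Manhattan distance separates: Σwᵢ(|x−xᵢ|+|y−yᵢ|) = Σwᵢ|x−xᵢ| + Σwᵢ|y−yᵢ|, so x and y are optimised independently as 1-D weighted medians.
Total weight W = 500; half = 250.
x-coordinate, sorted with cumulative weight:
  x=9 (Ashton, w=100) cum 100
  x=13 (Brookfield, w=100) cum 200
  x=16 (Calder, w=125) cum 325  ← median
  x=20 (Denby, w=175) cum 500
⇒ x* = 16
y-coordinate, sorted with cumulative weight:
  y=10 (Ashton, w=100) cum 100
  y=11 (Calder, w=125) cum 225
  y=13 (Denby, w=175) cum 400  ← median
  y=21 (Brookfield, w=100) cum 500
⇒ y* = 13

(16, 13)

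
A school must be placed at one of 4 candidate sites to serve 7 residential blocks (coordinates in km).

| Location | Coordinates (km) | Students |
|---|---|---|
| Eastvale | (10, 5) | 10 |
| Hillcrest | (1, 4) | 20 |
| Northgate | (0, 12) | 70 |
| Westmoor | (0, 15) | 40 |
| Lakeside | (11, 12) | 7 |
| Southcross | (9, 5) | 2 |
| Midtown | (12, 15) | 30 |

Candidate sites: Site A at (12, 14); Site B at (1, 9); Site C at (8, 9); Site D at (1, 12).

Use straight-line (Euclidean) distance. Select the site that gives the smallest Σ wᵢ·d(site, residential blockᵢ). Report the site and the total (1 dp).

Total weighted distance at each candidate:
  Site A (12, 14): total = 1787.4
  Site B (1, 9): total = 1130.0
  Site C (8, 9): total = 1469.1
  Site D (1, 12): total = 903.8
Minimum is at Site D with total 903.8 km.

Site D, total 903.8 km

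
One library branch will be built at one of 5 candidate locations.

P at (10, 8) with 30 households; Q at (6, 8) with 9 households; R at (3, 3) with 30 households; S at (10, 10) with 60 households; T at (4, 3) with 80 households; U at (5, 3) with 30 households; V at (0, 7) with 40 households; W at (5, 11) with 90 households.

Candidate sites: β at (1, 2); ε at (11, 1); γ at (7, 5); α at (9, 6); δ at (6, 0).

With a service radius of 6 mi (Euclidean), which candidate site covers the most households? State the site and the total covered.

γ, covering 239

Coverage radius r = 6 mi; a point is covered iff (Δx)²+(Δy)² ≤ 6² = 36.
  β (1, 2): covers {R, T, U, V} → 180
  ε (11, 1): covers {none} → 0
  γ (7, 5): covers {P, Q, R, S, T, U} → 239
  α (9, 6): covers {P, Q, S, T, U} → 209
  δ (6, 0): covers {R, T, U} → 140
Maximum coverage at γ: 239 households.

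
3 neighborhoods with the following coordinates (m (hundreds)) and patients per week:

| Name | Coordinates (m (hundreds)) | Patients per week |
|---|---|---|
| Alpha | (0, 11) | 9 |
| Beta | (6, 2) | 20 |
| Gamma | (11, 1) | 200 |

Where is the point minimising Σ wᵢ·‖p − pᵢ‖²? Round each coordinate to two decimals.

The minimiser of Σwᵢ‖p−pᵢ‖² is the weighted centroid p* = (Σwᵢpᵢ)/(Σwᵢ).
Σwᵢ = 229.
Σwᵢxᵢ = 9·0 + 20·6 + 200·11 = 2320.
Σwᵢyᵢ = 9·11 + 20·2 + 200·1 = 339.
x* = 2320/229 = 10.13, y* = 339/229 = 1.48.

(10.13, 1.48)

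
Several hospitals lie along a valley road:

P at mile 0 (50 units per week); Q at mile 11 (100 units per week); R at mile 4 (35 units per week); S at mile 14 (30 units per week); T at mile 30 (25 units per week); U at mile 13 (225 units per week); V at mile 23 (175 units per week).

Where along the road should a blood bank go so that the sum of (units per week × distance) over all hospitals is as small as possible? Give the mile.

For a sum of weighted absolute distances on a line, the optimum is the weighted median (not the mean). Total weight W = 640; half-weight = 320.
Sort by position and accumulate weight:
  mile 0 (P, w=50) → cum 50
  mile 4 (R, w=35) → cum 85
  mile 11 (Q, w=100) → cum 185
  mile 13 (U, w=225) → cum 410  ≥ 320 → median here
  mile 14 (S, w=30) → cum 440
  mile 23 (V, w=175) → cum 615
  mile 30 (T, w=25) → cum 640
Optimal location: mile 13.

x = 13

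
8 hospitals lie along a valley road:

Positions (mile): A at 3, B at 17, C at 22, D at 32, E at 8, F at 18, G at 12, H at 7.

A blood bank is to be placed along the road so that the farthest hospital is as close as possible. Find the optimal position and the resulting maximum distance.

The 1-center on a line is the midpoint of the two extreme points: leftmost at 3, rightmost at 32.
Optimal location = (3 + 32)/2 = 17.5; maximum distance = (32 − 3)/2 = 14.5.

location 17.5, max distance 14.5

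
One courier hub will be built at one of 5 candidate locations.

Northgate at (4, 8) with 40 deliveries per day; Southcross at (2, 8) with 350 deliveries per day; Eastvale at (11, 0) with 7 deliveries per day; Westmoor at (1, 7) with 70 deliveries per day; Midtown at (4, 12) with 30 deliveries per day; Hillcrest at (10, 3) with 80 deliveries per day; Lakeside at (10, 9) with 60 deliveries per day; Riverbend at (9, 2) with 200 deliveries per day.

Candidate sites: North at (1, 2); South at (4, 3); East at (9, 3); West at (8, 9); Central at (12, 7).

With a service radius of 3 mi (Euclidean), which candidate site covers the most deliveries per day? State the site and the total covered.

East, covering 280

Coverage radius r = 3 mi; a point is covered iff (Δx)²+(Δy)² ≤ 3² = 9.
  North (1, 2): covers {none} → 0
  South (4, 3): covers {none} → 0
  East (9, 3): covers {Hillcrest, Riverbend} → 280
  West (8, 9): covers {Lakeside} → 60
  Central (12, 7): covers {Lakeside} → 60
Maximum coverage at East: 280 deliveries per day.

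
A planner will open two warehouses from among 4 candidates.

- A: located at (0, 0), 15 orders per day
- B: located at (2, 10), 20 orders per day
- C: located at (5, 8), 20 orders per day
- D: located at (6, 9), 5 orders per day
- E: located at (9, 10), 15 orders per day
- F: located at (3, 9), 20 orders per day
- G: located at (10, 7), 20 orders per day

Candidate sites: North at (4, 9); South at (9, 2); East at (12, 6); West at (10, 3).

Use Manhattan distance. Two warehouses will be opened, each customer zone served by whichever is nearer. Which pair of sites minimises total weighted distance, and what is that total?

Evaluate every pair (each demand assigned to the nearer of the two):
  {North, East}: total = 475
  {North, West}: total = 495
  {North, South}: total = 505
  {South, East}: total = 1075
  {East, West}: total = 1105
  {South, West}: total = 1175
Best pair: {North, East} with total 475.

{North, East}, total 475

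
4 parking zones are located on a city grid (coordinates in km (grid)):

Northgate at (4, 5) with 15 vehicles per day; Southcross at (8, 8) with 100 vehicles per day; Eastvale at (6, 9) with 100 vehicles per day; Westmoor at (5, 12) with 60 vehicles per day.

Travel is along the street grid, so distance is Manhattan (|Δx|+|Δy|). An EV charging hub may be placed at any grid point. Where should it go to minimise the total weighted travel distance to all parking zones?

(6, 9)

Manhattan distance separates: Σwᵢ(|x−xᵢ|+|y−yᵢ|) = Σwᵢ|x−xᵢ| + Σwᵢ|y−yᵢ|, so x and y are optimised independently as 1-D weighted medians.
Total weight W = 275; half = 137.5.
x-coordinate, sorted with cumulative weight:
  x=4 (Northgate, w=15) cum 15
  x=5 (Westmoor, w=60) cum 75
  x=6 (Eastvale, w=100) cum 175  ← median
  x=8 (Southcross, w=100) cum 275
⇒ x* = 6
y-coordinate, sorted with cumulative weight:
  y=5 (Northgate, w=15) cum 15
  y=8 (Southcross, w=100) cum 115
  y=9 (Eastvale, w=100) cum 215  ← median
  y=12 (Westmoor, w=60) cum 275
⇒ y* = 9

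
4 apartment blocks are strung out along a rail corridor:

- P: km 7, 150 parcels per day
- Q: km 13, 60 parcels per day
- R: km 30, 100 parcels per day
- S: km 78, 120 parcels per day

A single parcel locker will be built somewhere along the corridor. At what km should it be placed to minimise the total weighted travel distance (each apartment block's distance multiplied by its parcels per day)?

For a sum of weighted absolute distances on a line, the optimum is the weighted median (not the mean). Total weight W = 430; half-weight = 215.
Sort by position and accumulate weight:
  km 7 (P, w=150) → cum 150
  km 13 (Q, w=60) → cum 210
  km 30 (R, w=100) → cum 310  ≥ 215 → median here
  km 78 (S, w=120) → cum 430
Optimal location: km 30.

x = 30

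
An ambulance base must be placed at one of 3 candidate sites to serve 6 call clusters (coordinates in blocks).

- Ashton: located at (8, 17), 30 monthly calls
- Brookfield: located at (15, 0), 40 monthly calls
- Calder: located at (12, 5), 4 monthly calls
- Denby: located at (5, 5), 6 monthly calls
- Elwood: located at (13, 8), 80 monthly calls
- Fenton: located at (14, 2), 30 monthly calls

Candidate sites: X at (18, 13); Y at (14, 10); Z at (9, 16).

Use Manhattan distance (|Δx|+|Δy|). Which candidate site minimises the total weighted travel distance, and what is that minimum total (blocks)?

Total weighted distance at each candidate:
  X (18, 13): total = 2492
  Y (14, 10): total = 1422
  Z (9, 16): total = 2616
Minimum is at Y with total 1422 blocks.

Y, total 1422 blocks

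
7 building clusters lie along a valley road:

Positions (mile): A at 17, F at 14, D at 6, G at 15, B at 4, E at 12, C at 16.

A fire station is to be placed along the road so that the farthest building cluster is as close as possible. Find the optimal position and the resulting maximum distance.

The 1-center on a line is the midpoint of the two extreme points: leftmost at 4, rightmost at 17.
Optimal location = (4 + 17)/2 = 10.5; maximum distance = (17 − 4)/2 = 6.5.

location 10.5, max distance 6.5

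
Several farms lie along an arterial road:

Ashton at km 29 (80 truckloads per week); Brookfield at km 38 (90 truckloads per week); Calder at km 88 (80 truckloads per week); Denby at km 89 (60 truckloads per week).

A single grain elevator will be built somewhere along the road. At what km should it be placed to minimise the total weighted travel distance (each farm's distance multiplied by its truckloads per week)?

x = 38

For a sum of weighted absolute distances on a line, the optimum is the weighted median (not the mean). Total weight W = 310; half-weight = 155.
Sort by position and accumulate weight:
  km 29 (Ashton, w=80) → cum 80
  km 38 (Brookfield, w=90) → cum 170  ≥ 155 → median here
  km 88 (Calder, w=80) → cum 250
  km 89 (Denby, w=60) → cum 310
Optimal location: km 38.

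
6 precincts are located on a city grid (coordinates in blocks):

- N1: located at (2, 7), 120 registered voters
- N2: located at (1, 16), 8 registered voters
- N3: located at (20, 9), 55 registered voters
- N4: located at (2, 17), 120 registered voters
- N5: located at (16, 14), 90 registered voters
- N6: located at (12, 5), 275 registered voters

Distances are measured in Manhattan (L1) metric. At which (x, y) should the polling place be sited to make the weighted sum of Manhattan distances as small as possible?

(12, 7)

Manhattan distance separates: Σwᵢ(|x−xᵢ|+|y−yᵢ|) = Σwᵢ|x−xᵢ| + Σwᵢ|y−yᵢ|, so x and y are optimised independently as 1-D weighted medians.
Total weight W = 668; half = 334.
x-coordinate, sorted with cumulative weight:
  x=1 (N2, w=8) cum 8
  x=2 (N1, w=120) cum 128
  x=2 (N4, w=120) cum 248
  x=12 (N6, w=275) cum 523  ← median
  x=16 (N5, w=90) cum 613
  x=20 (N3, w=55) cum 668
⇒ x* = 12
y-coordinate, sorted with cumulative weight:
  y=5 (N6, w=275) cum 275
  y=7 (N1, w=120) cum 395  ← median
  y=9 (N3, w=55) cum 450
  y=14 (N5, w=90) cum 540
  y=16 (N2, w=8) cum 548
  y=17 (N4, w=120) cum 668
⇒ y* = 7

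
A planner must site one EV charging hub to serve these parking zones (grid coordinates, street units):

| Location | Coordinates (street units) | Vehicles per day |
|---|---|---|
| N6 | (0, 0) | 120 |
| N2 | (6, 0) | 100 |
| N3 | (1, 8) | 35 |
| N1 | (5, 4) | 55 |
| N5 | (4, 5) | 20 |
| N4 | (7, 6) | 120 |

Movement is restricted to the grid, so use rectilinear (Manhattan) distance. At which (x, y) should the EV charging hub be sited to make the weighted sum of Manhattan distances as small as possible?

Manhattan distance separates: Σwᵢ(|x−xᵢ|+|y−yᵢ|) = Σwᵢ|x−xᵢ| + Σwᵢ|y−yᵢ|, so x and y are optimised independently as 1-D weighted medians.
Total weight W = 450; half = 225.
x-coordinate, sorted with cumulative weight:
  x=0 (N6, w=120) cum 120
  x=1 (N3, w=35) cum 155
  x=4 (N5, w=20) cum 175
  x=5 (N1, w=55) cum 230  ← median
  x=6 (N2, w=100) cum 330
  x=7 (N4, w=120) cum 450
⇒ x* = 5
y-coordinate, sorted with cumulative weight:
  y=0 (N6, w=120) cum 120
  y=0 (N2, w=100) cum 220
  y=4 (N1, w=55) cum 275  ← median
  y=5 (N5, w=20) cum 295
  y=6 (N4, w=120) cum 415
  y=8 (N3, w=35) cum 450
⇒ y* = 4

(5, 4)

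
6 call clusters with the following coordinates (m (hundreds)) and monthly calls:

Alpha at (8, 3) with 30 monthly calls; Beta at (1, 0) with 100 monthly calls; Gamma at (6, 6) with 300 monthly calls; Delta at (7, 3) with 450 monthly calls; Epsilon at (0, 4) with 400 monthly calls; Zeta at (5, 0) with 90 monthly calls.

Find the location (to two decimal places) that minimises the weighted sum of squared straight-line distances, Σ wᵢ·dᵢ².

The minimiser of Σwᵢ‖p−pᵢ‖² is the weighted centroid p* = (Σwᵢpᵢ)/(Σwᵢ).
Σwᵢ = 1370.
Σwᵢxᵢ = 30·8 + 100·1 + 300·6 + 450·7 + 400·0 + 90·5 = 5740.
Σwᵢyᵢ = 30·3 + 100·0 + 300·6 + 450·3 + 400·4 + 90·0 = 4840.
x* = 5740/1370 = 4.19, y* = 4840/1370 = 3.53.

(4.19, 3.53)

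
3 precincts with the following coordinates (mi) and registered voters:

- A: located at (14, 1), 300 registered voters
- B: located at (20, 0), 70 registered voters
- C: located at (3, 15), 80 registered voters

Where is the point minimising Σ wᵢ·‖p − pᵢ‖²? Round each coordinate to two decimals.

The minimiser of Σwᵢ‖p−pᵢ‖² is the weighted centroid p* = (Σwᵢpᵢ)/(Σwᵢ).
Σwᵢ = 450.
Σwᵢxᵢ = 300·14 + 70·20 + 80·3 = 5840.
Σwᵢyᵢ = 300·1 + 70·0 + 80·15 = 1500.
x* = 5840/450 = 12.98, y* = 1500/450 = 3.33.

(12.98, 3.33)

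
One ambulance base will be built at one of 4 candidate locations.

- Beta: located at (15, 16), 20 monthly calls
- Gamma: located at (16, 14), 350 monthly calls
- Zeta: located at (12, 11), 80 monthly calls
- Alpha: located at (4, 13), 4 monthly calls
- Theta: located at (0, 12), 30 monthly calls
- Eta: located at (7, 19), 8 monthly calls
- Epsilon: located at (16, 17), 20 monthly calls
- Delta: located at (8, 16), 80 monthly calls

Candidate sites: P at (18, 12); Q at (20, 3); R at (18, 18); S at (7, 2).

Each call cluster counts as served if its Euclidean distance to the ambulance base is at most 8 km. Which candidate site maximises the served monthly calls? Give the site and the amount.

P, covering 470

Coverage radius r = 8 km; a point is covered iff (Δx)²+(Δy)² ≤ 8² = 64.
  P (18, 12): covers {Beta, Gamma, Zeta, Epsilon} → 470
  Q (20, 3): covers {none} → 0
  R (18, 18): covers {Beta, Gamma, Epsilon} → 390
  S (7, 2): covers {none} → 0
Maximum coverage at P: 470 monthly calls.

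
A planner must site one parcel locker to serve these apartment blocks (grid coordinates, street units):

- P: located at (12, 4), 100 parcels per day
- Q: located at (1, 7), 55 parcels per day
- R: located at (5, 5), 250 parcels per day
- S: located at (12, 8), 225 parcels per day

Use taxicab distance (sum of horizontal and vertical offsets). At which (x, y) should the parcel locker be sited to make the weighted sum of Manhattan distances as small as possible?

Manhattan distance separates: Σwᵢ(|x−xᵢ|+|y−yᵢ|) = Σwᵢ|x−xᵢ| + Σwᵢ|y−yᵢ|, so x and y are optimised independently as 1-D weighted medians.
Total weight W = 630; half = 315.
x-coordinate, sorted with cumulative weight:
  x=1 (Q, w=55) cum 55
  x=5 (R, w=250) cum 305
  x=12 (P, w=100) cum 405  ← median
  x=12 (S, w=225) cum 630
⇒ x* = 12
y-coordinate, sorted with cumulative weight:
  y=4 (P, w=100) cum 100
  y=5 (R, w=250) cum 350  ← median
  y=7 (Q, w=55) cum 405
  y=8 (S, w=225) cum 630
⇒ y* = 5

(12, 5)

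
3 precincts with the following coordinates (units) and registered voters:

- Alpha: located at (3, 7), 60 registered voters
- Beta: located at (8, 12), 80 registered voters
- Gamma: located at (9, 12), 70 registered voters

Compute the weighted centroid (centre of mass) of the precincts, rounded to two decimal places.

The minimiser of Σwᵢ‖p−pᵢ‖² is the weighted centroid p* = (Σwᵢpᵢ)/(Σwᵢ).
Σwᵢ = 210.
Σwᵢxᵢ = 60·3 + 80·8 + 70·9 = 1450.
Σwᵢyᵢ = 60·7 + 80·12 + 70·12 = 2220.
x* = 1450/210 = 6.90, y* = 2220/210 = 10.57.

(6.90, 10.57)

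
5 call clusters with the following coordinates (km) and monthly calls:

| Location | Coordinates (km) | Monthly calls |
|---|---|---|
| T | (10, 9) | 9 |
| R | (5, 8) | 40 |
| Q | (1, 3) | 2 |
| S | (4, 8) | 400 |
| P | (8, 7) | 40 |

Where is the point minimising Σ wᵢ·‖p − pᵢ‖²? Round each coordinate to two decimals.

The minimiser of Σwᵢ‖p−pᵢ‖² is the weighted centroid p* = (Σwᵢpᵢ)/(Σwᵢ).
Σwᵢ = 491.
Σwᵢxᵢ = 9·10 + 40·5 + 2·1 + 400·4 + 40·8 = 2212.
Σwᵢyᵢ = 9·9 + 40·8 + 2·3 + 400·8 + 40·7 = 3887.
x* = 2212/491 = 4.51, y* = 3887/491 = 7.92.

(4.51, 7.92)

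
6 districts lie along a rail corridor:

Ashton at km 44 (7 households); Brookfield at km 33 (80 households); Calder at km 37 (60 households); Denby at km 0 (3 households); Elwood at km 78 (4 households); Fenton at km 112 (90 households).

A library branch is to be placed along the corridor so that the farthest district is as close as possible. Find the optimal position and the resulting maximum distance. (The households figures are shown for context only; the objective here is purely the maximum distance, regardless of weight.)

location 56, max distance 56

The 1-center on a line is the midpoint of the two extreme points: leftmost at 0, rightmost at 112.
Optimal location = (0 + 112)/2 = 56; maximum distance = (112 − 0)/2 = 56.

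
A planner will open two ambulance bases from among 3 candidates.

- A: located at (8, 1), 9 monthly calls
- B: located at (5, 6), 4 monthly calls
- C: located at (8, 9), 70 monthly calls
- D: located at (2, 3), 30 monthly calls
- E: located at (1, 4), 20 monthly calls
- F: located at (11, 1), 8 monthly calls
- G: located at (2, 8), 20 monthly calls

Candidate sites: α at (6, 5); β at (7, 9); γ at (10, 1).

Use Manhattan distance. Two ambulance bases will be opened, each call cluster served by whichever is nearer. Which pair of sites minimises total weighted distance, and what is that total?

Evaluate every pair (each demand assigned to the nearer of the two):
  {α, β}: total = 624
  {β, γ}: total = 756
  {α, γ}: total = 894
Best pair: {α, β} with total 624.

{α, β}, total 624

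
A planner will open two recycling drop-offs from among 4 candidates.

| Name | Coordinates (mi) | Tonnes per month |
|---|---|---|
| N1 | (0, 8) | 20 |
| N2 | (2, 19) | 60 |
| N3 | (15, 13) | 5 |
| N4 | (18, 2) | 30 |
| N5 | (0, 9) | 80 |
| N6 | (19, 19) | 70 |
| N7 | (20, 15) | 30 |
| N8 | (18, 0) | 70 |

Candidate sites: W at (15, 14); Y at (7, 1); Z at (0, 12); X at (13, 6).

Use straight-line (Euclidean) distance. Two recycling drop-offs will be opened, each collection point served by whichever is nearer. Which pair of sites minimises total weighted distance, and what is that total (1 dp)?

Evaluate every pair (each demand assigned to the nearer of the two):
  {W, Z}: total = 2736.3
  {Z, X}: total = 2876.3
  {W, X}: total = 3511.1
  {W, Y}: total = 3594.8
  {Y, Z}: total = 3924.0
  {Y, X}: total = 4189.7
Best pair: {W, Z} with total 2736.3.

{W, Z}, total 2736.3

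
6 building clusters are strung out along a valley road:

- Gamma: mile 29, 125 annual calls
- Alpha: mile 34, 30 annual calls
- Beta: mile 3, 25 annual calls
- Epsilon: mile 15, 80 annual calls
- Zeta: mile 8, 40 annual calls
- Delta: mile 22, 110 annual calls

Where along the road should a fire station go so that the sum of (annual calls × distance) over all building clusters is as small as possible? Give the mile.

x = 22

For a sum of weighted absolute distances on a line, the optimum is the weighted median (not the mean). Total weight W = 410; half-weight = 205.
Sort by position and accumulate weight:
  mile 3 (Beta, w=25) → cum 25
  mile 8 (Zeta, w=40) → cum 65
  mile 15 (Epsilon, w=80) → cum 145
  mile 22 (Delta, w=110) → cum 255  ≥ 205 → median here
  mile 29 (Gamma, w=125) → cum 380
  mile 34 (Alpha, w=30) → cum 410
Optimal location: mile 22.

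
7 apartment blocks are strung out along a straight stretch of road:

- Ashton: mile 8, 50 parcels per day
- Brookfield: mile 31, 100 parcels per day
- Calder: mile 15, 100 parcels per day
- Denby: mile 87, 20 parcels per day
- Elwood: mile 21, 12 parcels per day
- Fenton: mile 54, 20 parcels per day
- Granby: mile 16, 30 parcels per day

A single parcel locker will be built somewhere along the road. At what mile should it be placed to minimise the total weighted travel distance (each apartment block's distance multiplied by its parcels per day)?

For a sum of weighted absolute distances on a line, the optimum is the weighted median (not the mean). Total weight W = 332; half-weight = 166.
Sort by position and accumulate weight:
  mile 8 (Ashton, w=50) → cum 50
  mile 15 (Calder, w=100) → cum 150
  mile 16 (Granby, w=30) → cum 180  ≥ 166 → median here
  mile 21 (Elwood, w=12) → cum 192
  mile 31 (Brookfield, w=100) → cum 292
  mile 54 (Fenton, w=20) → cum 312
  mile 87 (Denby, w=20) → cum 332
Optimal location: mile 16.

x = 16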